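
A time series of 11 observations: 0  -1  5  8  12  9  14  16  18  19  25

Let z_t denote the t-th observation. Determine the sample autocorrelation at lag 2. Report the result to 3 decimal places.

0.384

Mean z̄ = (0 − 1 + 5 + 8 + 12 + 9 + 14 + 16 + 18 + 19 + 25)/11 = 11.3636
Numerator Σ_{t=1}^{9}(z_t−z̄)(z_{t+2}−z̄) = 251.9174
Denominator Σ(z_t−z̄)² = 656.5455
r_2 = 251.9174 / 656.5455 = 0.384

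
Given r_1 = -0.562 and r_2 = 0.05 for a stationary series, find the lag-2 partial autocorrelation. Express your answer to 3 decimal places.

-0.389

φ_{22} = (r_2 − r_1²) / (1 − r_1²)
r_1² = (-0.562)² = 0.315844
Numerator = 0.05 − 0.3158 = -0.2658; denominator = 1 − 0.3158 = 0.6842
φ_{22} = -0.2658 / 0.6842 = -0.389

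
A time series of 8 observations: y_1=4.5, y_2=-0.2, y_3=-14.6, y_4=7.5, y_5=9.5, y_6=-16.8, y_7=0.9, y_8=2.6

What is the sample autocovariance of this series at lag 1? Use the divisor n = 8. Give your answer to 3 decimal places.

Mean ȳ = (4.5 − 0.2 − 14.6 + 7.5 + 9.5 − 16.8 + 0.9 + 2.6)/8 = -0.8250
Σ_{t=1}^{7}(y_t−ȳ)(y_{t+1}−ȳ) = -220.5931
γ_1 = -220.5931 / 8 = -27.574

-27.574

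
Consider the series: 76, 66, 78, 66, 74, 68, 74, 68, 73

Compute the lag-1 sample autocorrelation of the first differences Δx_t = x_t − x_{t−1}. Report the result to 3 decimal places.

First differences Δx: -10, 12, -12, 8, -6, 6, -6, 5
Mean of differences = -0.3750
Numerator Σ(Δx_t−Δx̄)(Δx_{t+1}−Δx̄) = -509.3906
Denominator Σ(Δx_t−Δx̄)² = 583.8750
r_1(Δx) = -509.3906 / 583.8750 = -0.872

-0.872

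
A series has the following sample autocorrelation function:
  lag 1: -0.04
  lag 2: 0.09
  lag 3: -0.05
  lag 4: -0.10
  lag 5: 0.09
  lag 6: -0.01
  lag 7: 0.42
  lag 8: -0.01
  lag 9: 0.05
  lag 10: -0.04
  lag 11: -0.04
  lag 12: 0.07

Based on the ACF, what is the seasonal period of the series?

The largest autocorrelation is r_7 = 0.42; the remaining lags stay at or below 0.09.
The dominant spike at lag 7 indicates a seasonal period of 7.

7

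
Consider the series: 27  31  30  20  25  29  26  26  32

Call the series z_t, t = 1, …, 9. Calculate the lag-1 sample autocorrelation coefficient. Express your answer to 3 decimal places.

Mean z̄ = (27 + 31 + 30 + 20 + 25 + 29 + 26 + 26 + 32)/9 = 27.3333
Numerator Σ_{t=1}^{8}(z_t−z̄)(z_{t+1}−z̄) = -4.4444
Denominator Σ(z_t−z̄)² = 108.0000
r_1 = -4.4444 / 108.0000 = -0.041

-0.041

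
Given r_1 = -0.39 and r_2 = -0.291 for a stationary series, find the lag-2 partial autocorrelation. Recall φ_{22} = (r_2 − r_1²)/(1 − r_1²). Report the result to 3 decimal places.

φ_{22} = (r_2 − r_1²) / (1 − r_1²)
r_1² = (-0.39)² = 0.1521
Numerator = -0.291 − 0.1521 = -0.4431; denominator = 1 − 0.1521 = 0.8479
φ_{22} = -0.4431 / 0.8479 = -0.523

-0.523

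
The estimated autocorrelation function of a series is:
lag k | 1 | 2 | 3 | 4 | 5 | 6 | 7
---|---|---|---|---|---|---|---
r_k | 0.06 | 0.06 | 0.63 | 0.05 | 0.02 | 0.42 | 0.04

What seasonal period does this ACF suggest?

3

The largest autocorrelation is r_3 = 0.63, with a weaker echo at lag 6 (0.42); the remaining lags stay at or below 0.06.
The dominant spike at lag 3 indicates a seasonal period of 3.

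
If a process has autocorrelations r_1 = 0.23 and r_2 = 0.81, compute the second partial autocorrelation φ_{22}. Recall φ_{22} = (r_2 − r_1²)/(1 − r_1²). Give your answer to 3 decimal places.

0.799

φ_{22} = (r_2 − r_1²) / (1 − r_1²)
r_1² = (0.23)² = 0.0529
Numerator = 0.81 − 0.0529 = 0.7571; denominator = 1 − 0.0529 = 0.9471
φ_{22} = 0.7571 / 0.9471 = 0.799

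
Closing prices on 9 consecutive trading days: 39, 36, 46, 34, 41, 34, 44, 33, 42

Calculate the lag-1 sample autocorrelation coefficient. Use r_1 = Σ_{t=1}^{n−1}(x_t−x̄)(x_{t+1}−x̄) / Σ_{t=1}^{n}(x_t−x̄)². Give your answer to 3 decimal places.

Mean x̄ = (39 + 36 + 46 + 34 + 41 + 34 + 44 + 33 + 42)/9 = 38.7778
Numerator Σ_{t=1}^{8}(x_t−x̄)(x_{t+1}−x̄) = -150.1605
Denominator Σ(x_t−x̄)² = 181.5556
r_1 = -150.1605 / 181.5556 = -0.827

-0.827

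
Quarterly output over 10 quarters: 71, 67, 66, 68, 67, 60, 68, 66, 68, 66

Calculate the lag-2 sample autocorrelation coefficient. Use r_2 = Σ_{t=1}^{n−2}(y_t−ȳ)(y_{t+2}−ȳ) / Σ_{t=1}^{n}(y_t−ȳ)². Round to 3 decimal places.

-0.061

Mean ȳ = (71 + 67 + 66 + 68 + 67 + 60 + 68 + 66 + 68 + 66)/10 = 66.7000
Numerator Σ_{t=1}^{8}(y_t−ȳ)(y_{t+2}−ȳ) = -4.2800
Denominator Σ(y_t−ȳ)² = 70.1000
r_2 = -4.2800 / 70.1000 = -0.061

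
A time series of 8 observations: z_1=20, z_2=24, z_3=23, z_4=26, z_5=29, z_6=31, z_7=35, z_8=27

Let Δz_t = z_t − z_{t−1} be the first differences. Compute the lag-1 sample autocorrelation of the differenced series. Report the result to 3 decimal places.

-0.250

First differences Δz: 4, -1, 3, 3, 2, 4, -8
Mean of differences = 1.0000
Numerator Σ(Δz_t−Δz̄)(Δz_{t+1}−Δz̄) = -28.0000
Denominator Σ(Δz_t−Δz̄)² = 112.0000
r_1(Δz) = -28.0000 / 112.0000 = -0.250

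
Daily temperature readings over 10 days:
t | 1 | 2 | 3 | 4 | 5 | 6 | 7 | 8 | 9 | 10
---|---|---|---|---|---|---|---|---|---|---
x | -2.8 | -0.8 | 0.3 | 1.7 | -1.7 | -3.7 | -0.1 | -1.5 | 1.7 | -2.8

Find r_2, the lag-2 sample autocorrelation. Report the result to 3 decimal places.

Mean x̄ = (-2.8 − 0.8 + 0.3 + 1.7 − 1.7 − 3.7 − 0.1 − 1.5 + 1.7 − 2.8)/10 = -0.9700
Numerator Σ_{t=1}^{8}(x_t−x̄)(x_{t+2}−x̄) = -5.9818
Denominator Σ(x_t−x̄)² = 31.6210
r_2 = -5.9818 / 31.6210 = -0.189

-0.189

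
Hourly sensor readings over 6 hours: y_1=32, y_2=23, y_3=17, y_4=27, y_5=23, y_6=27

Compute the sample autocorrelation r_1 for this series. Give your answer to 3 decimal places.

-0.184

Mean ȳ = (32 + 23 + 17 + 27 + 23 + 27)/6 = 24.8333
Deviations from mean: 7.1667, -1.8333, -7.8333, 2.1667, -1.8333, 2.1667
Numerator Σ_{t=1}^{5}(y_t−ȳ)(y_{t+1}−ȳ) = -23.6944
Denominator Σ(y_t−ȳ)² = 128.8333
r_1 = -23.6944 / 128.8333 = -0.184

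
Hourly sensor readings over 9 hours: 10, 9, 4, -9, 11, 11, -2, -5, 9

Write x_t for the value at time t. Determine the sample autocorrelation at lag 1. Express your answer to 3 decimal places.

-0.092

Mean x̄ = (10 + 9 + 4 − 9 + 11 + 11 − 2 − 5 + 9)/9 = 4.2222
Numerator Σ_{t=1}^{8}(x_t−x̄)(x_{t+1}−x̄) = -43.0494
Denominator Σ(x_t−x̄)² = 469.5556
r_1 = -43.0494 / 469.5556 = -0.092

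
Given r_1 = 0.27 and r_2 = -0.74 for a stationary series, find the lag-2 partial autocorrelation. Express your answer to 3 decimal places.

φ_{22} = (r_2 − r_1²) / (1 − r_1²)
r_1² = (0.27)² = 0.0729
Numerator = -0.74 − 0.0729 = -0.8129; denominator = 1 − 0.0729 = 0.9271
φ_{22} = -0.8129 / 0.9271 = -0.877

-0.877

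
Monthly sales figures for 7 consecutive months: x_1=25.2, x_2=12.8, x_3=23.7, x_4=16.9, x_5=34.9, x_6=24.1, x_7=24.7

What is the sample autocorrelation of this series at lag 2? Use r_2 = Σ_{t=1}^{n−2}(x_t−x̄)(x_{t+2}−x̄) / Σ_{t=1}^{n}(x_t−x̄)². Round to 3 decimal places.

0.289

Mean x̄ = (25.2 + 12.8 + 23.7 + 16.9 + 34.9 + 24.1 + 24.7)/7 = 23.1857
Numerator Σ_{t=1}^{5}(x_t−x̄)(x_{t+2}−x̄) = 84.3339
Denominator Σ(x_t−x̄)² = 292.0486
r_2 = 84.3339 / 292.0486 = 0.289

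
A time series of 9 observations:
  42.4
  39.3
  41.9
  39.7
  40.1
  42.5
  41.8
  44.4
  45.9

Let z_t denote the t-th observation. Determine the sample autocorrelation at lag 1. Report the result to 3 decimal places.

0.309

Mean z̄ = (42.4 + 39.3 + 41.9 + 39.7 + 40.1 + 42.5 + 41.8 + 44.4 + 45.9)/9 = 42.0000
Numerator Σ_{t=1}^{8}(z_t−z̄)(z_{t+1}−z̄) = 11.6200
Denominator Σ(z_t−z̄)² = 37.6200
r_1 = 11.6200 / 37.6200 = 0.309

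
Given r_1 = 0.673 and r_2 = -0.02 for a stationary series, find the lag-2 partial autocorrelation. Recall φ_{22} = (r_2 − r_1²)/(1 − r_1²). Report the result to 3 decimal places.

-0.864

φ_{22} = (r_2 − r_1²) / (1 − r_1²)
r_1² = (0.673)² = 0.452929
Numerator = -0.02 − 0.4529 = -0.4729; denominator = 1 − 0.4529 = 0.5471
φ_{22} = -0.4729 / 0.5471 = -0.864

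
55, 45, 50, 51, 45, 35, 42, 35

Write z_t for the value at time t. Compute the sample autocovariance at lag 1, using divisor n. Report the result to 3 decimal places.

Mean z̄ = (55 + 45 + 50 + 51 + 45 + 35 + 42 + 35)/8 = 44.7500
Σ_{t=1}^{7}(z_t−z̄)(z_{t+1}−z̄) = 89.4375
γ_1 = 89.4375 / 8 = 11.180

11.180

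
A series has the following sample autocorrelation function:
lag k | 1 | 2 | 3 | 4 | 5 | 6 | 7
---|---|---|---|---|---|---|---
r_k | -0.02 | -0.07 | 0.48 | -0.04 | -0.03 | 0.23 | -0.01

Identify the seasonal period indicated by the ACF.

3

The largest autocorrelation is r_3 = 0.48, with a weaker echo at lag 6 (0.23); the remaining lags stay at or below -0.01.
The dominant spike at lag 3 indicates a seasonal period of 3.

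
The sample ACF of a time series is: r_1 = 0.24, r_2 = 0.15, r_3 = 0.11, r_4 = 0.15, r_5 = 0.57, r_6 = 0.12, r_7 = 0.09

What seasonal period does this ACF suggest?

5

The largest autocorrelation is r_5 = 0.57; the remaining lags stay at or below 0.24. The elevated value at lag 1 (0.24), dropping to 0.15 at lag 2, reflects decaying short-term dependence rather than seasonality.
The dominant spike at lag 5 indicates a seasonal period of 5.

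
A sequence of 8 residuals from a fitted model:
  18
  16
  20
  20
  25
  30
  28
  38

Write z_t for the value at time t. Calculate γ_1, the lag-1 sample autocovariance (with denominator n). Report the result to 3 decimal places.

Mean z̄ = (18 + 16 + 20 + 20 + 25 + 30 + 28 + 38)/8 = 24.3750
Deviations: -6.3750, -8.3750, -4.3750, -4.3750, 0.6250, 5.6250, 3.6250, 13.6250
Σ_{t=1}^{7}(z_t−z̄)(z_{t+1}−z̄) = 179.7344
γ_1 = 179.7344 / 8 = 22.467

22.467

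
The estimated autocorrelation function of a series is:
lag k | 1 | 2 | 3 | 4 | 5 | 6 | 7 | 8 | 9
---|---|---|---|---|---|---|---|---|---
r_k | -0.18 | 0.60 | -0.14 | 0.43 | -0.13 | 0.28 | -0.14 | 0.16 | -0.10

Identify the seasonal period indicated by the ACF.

The largest autocorrelation is r_2 = 0.60, with weaker echoes at lags 4 (0.43), 6 (0.28) and 8 (0.16); the remaining lags stay at or below -0.10.
The dominant spike at lag 2 indicates a seasonal period of 2.

2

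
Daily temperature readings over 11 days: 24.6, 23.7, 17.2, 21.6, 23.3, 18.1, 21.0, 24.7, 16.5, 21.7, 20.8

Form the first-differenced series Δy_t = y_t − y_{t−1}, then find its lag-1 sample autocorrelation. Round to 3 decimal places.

-0.514

First differences Δy: -0.9, -6.5, 4.4, 1.7, -5.2, 2.9, 3.7, -8.2, 5.2, -0.9
Mean of differences = -0.3800
Numerator Σ(Δy_t−Δȳ)(Δy_{t+1}−Δȳ) = -107.0244
Denominator Σ(Δy_t−Δȳ)² = 208.0960
r_1(Δy) = -107.0244 / 208.0960 = -0.514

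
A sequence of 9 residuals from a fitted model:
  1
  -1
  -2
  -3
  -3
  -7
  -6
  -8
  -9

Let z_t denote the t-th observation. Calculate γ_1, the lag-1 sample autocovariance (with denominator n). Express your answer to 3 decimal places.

6.056

Mean z̄ = (1 − 1 − 2 − 3 − 3 − 7 − 6 − 8 − 9)/9 = -4.2222
Σ_{t=1}^{8}(z_t−z̄)(z_{t+1}−z̄) = 54.5062
γ_1 = 54.5062 / 9 = 6.056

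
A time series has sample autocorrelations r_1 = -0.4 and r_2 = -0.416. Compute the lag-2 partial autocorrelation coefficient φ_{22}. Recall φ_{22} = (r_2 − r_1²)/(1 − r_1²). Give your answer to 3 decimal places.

φ_{22} = (r_2 − r_1²) / (1 − r_1²)
r_1² = (-0.4)² = 0.16
Numerator = -0.416 − 0.1600 = -0.5760; denominator = 1 − 0.1600 = 0.8400
φ_{22} = -0.5760 / 0.8400 = -0.686

-0.686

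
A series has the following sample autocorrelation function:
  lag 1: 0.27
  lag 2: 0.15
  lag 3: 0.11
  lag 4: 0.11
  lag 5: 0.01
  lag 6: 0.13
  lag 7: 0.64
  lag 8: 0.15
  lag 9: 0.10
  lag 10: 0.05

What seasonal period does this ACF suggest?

The largest autocorrelation is r_7 = 0.64; the remaining lags stay at or below 0.27. The elevated value at lag 1 (0.27), dropping to 0.15 at lag 2, reflects decaying short-term dependence rather than seasonality.
The dominant spike at lag 7 indicates a seasonal period of 7.

7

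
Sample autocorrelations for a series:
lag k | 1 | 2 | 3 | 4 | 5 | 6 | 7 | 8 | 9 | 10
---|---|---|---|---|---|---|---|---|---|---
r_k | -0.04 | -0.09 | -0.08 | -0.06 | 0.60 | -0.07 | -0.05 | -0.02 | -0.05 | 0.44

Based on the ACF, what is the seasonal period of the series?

The largest autocorrelation is r_5 = 0.60, with a weaker echo at lag 10 (0.44); the remaining lags stay at or below -0.02.
The dominant spike at lag 5 indicates a seasonal period of 5.

5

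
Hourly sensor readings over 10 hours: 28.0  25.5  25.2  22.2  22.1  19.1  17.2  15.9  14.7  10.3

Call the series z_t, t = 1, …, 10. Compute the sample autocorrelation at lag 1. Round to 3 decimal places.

0.625

Mean z̄ = (28.0 + 25.5 + 25.2 + 22.2 + 22.1 + 19.1 + 17.2 + 15.9 + 14.7 + 10.3)/10 = 20.0200
Numerator Σ_{t=1}^{9}(z_t−z̄)(z_{t+1}−z̄) = 173.8716
Denominator Σ(z_t−z̄)² = 278.1760
r_1 = 173.8716 / 278.1760 = 0.625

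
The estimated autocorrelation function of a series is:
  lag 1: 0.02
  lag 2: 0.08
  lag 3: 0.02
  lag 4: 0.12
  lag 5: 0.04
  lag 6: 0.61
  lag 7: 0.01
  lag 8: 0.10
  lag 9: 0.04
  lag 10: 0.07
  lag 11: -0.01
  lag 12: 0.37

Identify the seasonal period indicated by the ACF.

6

The largest autocorrelation is r_6 = 0.61, with a weaker echo at lag 12 (0.37); the remaining lags stay at or below 0.12.
The dominant spike at lag 6 indicates a seasonal period of 6.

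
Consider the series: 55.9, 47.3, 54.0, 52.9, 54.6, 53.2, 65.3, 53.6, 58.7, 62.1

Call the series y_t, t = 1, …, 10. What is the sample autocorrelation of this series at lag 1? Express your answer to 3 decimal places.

-0.033

Mean ȳ = (55.9 + 47.3 + 54.0 + 52.9 + 54.6 + 53.2 + 65.3 + 53.6 + 58.7 + 62.1)/10 = 55.7600
Numerator Σ_{t=1}^{9}(y_t−ȳ)(y_{t+1}−ȳ) = -7.7136
Denominator Σ(y_t−ȳ)² = 235.2840
r_1 = -7.7136 / 235.2840 = -0.033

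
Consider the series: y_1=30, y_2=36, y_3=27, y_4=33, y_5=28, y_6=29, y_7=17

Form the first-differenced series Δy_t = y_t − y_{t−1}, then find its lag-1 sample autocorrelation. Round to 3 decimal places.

First differences Δy: 6, -9, 6, -5, 1, -12
Mean of differences = -2.1667
Numerator Σ(Δy_t−Δȳ)(Δy_{t+1}−Δȳ) = -174.8611
Denominator Σ(Δy_t−Δȳ)² = 294.8333
r_1(Δy) = -174.8611 / 294.8333 = -0.593

-0.593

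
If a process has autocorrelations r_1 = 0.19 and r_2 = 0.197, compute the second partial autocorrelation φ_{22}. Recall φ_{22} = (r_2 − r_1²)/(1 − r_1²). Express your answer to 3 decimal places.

φ_{22} = (r_2 − r_1²) / (1 − r_1²)
r_1² = (0.19)² = 0.0361
Numerator = 0.197 − 0.0361 = 0.1609; denominator = 1 − 0.0361 = 0.9639
φ_{22} = 0.1609 / 0.9639 = 0.167

0.167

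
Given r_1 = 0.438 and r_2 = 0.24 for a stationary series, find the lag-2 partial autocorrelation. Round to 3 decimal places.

φ_{22} = (r_2 − r_1²) / (1 − r_1²)
r_1² = (0.438)² = 0.191844
Numerator = 0.24 − 0.1918 = 0.0482; denominator = 1 − 0.1918 = 0.8082
φ_{22} = 0.0482 / 0.8082 = 0.060

0.060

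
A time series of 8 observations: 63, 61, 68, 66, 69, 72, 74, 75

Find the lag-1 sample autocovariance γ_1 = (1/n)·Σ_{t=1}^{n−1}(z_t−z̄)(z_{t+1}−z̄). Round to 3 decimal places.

Mean z̄ = (63 + 61 + 68 + 66 + 69 + 72 + 74 + 75)/8 = 68.5000
Deviations: -5.5000, -7.5000, -0.5000, -2.5000, 0.5000, 3.5000, 5.5000, 6.5000
Σ_{t=1}^{7}(z_t−z̄)(z_{t+1}−z̄) = 101.7500
γ_1 = 101.7500 / 8 = 12.719

12.719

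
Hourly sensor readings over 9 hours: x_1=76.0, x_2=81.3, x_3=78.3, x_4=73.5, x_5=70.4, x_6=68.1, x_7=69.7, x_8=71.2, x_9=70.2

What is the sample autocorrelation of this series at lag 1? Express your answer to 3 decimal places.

Mean x̄ = (76.0 + 81.3 + 78.3 + 73.5 + 70.4 + 68.1 + 69.7 + 71.2 + 70.2)/9 = 73.1889
Numerator Σ_{t=1}^{8}(x_t−x̄)(x_{t+1}−x̄) = 109.8110
Denominator Σ(x_t−x̄)² = 158.6489
r_1 = 109.8110 / 158.6489 = 0.692

0.692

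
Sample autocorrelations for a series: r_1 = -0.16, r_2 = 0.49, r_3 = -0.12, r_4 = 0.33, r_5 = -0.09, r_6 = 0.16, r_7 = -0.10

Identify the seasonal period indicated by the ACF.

2

The largest autocorrelation is r_2 = 0.49, with weaker echoes at lags 4 (0.33) and 6 (0.16); the remaining lags stay at or below -0.09.
The dominant spike at lag 2 indicates a seasonal period of 2.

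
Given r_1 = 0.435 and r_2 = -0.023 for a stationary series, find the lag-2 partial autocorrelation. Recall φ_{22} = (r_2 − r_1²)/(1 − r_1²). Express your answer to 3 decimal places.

-0.262

φ_{22} = (r_2 − r_1²) / (1 − r_1²)
r_1² = (0.435)² = 0.189225
Numerator = -0.023 − 0.1892 = -0.2122; denominator = 1 − 0.1892 = 0.8108
φ_{22} = -0.2122 / 0.8108 = -0.262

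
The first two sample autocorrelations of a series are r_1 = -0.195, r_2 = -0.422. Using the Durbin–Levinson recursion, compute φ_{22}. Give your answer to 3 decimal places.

φ_{22} = (r_2 − r_1²) / (1 − r_1²)
r_1² = (-0.195)² = 0.038025
Numerator = -0.422 − 0.0380 = -0.4600; denominator = 1 − 0.0380 = 0.9620
φ_{22} = -0.4600 / 0.9620 = -0.478

-0.478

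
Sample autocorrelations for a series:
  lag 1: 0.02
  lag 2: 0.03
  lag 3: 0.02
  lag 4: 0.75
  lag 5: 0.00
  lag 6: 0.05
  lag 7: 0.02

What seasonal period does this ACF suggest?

The largest autocorrelation is r_4 = 0.75; the remaining lags stay at or below 0.05.
The dominant spike at lag 4 indicates a seasonal period of 4.

4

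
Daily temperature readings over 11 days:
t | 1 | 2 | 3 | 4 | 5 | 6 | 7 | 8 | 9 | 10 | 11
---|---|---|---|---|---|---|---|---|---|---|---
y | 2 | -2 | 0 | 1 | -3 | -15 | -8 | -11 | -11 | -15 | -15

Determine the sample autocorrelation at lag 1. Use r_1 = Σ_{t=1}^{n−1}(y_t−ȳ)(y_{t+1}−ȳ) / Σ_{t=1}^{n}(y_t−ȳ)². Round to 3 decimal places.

0.565

Mean ȳ = (2 − 2 + 0 + 1 − 3 − 15 − 8 − 11 − 11 − 15 − 15)/11 = -7.0000
Numerator Σ_{t=1}^{10}(y_t−ȳ)(y_{t+1}−ȳ) = 260.0000
Denominator Σ(y_t−ȳ)² = 460.0000
r_1 = 260.0000 / 460.0000 = 0.565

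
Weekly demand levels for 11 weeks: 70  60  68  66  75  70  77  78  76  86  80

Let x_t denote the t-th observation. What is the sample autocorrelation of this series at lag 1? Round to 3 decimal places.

0.511

Mean x̄ = (70 + 60 + 68 + 66 + 75 + 70 + 77 + 78 + 76 + 86 + 80)/11 = 73.2727
Numerator Σ_{t=1}^{10}(x_t−x̄)(x_{t+1}−x̄) = 272.1983
Denominator Σ(x_t−x̄)² = 532.1818
r_1 = 272.1983 / 532.1818 = 0.511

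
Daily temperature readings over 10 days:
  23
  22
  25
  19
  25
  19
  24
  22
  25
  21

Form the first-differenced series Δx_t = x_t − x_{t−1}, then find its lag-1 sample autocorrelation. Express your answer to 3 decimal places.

-0.877

First differences Δx: -1, 3, -6, 6, -6, 5, -2, 3, -4
Mean of differences = -0.2222
Numerator Σ(Δx_t−Δx̄)(Δx_{t+1}−Δx̄) = -150.3827
Denominator Σ(Δx_t−Δx̄)² = 171.5556
r_1(Δx) = -150.3827 / 171.5556 = -0.877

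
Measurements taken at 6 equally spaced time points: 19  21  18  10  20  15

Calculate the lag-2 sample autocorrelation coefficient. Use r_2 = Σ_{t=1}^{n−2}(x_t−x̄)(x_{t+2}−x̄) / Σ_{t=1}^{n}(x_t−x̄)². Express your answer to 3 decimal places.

-0.097

Mean x̄ = (19 + 21 + 18 + 10 + 20 + 15)/6 = 17.1667
Σ(x_t−x̄)(x_{t+2}−x̄) = (1.5278) + (-27.4722) + (2.3611) + (15.5278) = -8.0556
Denominator Σ(x_t−x̄)² = 82.8333
r_2 = -8.0556 / 82.8333 = -0.097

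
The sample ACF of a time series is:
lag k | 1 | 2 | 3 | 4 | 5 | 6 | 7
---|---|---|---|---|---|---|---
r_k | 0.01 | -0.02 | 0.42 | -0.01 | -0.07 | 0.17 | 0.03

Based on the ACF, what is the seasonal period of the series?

The largest autocorrelation is r_3 = 0.42, with a weaker echo at lag 6 (0.17); the remaining lags stay at or below 0.03.
The dominant spike at lag 3 indicates a seasonal period of 3.

3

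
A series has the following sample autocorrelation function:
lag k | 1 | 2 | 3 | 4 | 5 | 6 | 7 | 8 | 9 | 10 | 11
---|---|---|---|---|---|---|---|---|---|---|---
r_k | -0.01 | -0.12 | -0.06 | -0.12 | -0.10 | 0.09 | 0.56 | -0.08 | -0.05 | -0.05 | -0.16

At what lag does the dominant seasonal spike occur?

The largest autocorrelation is r_7 = 0.56; the remaining lags stay at or below 0.09.
The dominant spike at lag 7 indicates a seasonal period of 7.

7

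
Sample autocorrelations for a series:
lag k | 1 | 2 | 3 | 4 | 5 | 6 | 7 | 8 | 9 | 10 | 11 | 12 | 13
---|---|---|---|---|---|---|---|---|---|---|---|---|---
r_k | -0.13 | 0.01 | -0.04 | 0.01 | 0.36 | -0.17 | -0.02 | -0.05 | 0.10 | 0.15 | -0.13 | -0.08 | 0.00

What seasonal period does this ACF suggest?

The largest autocorrelation is r_5 = 0.36, with a weaker echo at lag 10 (0.15); the remaining lags stay at or below 0.10.
The dominant spike at lag 5 indicates a seasonal period of 5.

5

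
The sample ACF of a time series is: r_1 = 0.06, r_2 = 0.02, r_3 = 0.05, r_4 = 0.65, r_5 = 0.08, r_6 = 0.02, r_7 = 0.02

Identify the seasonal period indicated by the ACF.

The largest autocorrelation is r_4 = 0.65; the remaining lags stay at or below 0.08.
The dominant spike at lag 4 indicates a seasonal period of 4.

4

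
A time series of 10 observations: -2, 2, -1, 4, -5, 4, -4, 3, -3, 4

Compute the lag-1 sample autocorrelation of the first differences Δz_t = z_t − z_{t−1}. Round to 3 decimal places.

First differences Δz: 4, -3, 5, -9, 9, -8, 7, -6, 7
Mean of differences = 0.6667
Numerator Σ(Δz_t−Δz̄)(Δz_{t+1}−Δz̄) = -362.1111
Denominator Σ(Δz_t−Δz̄)² = 406.0000
r_1(Δz) = -362.1111 / 406.0000 = -0.892

-0.892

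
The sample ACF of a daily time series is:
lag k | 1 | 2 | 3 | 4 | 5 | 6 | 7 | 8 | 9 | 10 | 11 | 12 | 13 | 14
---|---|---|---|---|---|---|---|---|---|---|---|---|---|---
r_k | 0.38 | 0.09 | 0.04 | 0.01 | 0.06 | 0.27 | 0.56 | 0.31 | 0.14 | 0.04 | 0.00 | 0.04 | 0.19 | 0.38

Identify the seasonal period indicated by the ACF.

7

The largest autocorrelation is r_7 = 0.56; the remaining lags stay at or below 0.38. The elevated value at lag 1 (0.38), dropping to 0.09 at lag 2, reflects decaying short-term dependence rather than seasonality.
The dominant spike at lag 7 indicates a seasonal period of 7.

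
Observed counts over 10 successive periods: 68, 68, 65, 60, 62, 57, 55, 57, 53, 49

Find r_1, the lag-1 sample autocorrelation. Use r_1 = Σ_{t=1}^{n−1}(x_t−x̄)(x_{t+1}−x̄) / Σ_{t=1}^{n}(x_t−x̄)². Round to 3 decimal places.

0.611

Mean x̄ = (68 + 68 + 65 + 60 + 62 + 57 + 55 + 57 + 53 + 49)/10 = 59.4000
Numerator Σ_{t=1}^{9}(x_t−x̄)(x_{t+1}−x̄) = 223.8400
Denominator Σ(x_t−x̄)² = 366.4000
r_1 = 223.8400 / 366.4000 = 0.611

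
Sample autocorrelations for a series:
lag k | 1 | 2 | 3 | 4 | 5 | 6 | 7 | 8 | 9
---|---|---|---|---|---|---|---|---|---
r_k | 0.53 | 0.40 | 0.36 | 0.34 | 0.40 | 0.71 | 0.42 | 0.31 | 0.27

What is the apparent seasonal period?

The largest autocorrelation is r_6 = 0.71; the remaining lags stay at or below 0.53. The elevated value at lag 1 (0.53), dropping to 0.40 at lag 2, reflects decaying short-term dependence rather than seasonality.
The dominant spike at lag 6 indicates a seasonal period of 6.

6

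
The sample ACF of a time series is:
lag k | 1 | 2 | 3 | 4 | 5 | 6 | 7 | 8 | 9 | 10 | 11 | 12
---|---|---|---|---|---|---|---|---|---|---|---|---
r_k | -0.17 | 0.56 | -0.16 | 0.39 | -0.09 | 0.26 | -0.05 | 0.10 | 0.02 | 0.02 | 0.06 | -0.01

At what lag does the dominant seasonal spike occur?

2

The largest autocorrelation is r_2 = 0.56, with weaker echoes at lags 4 (0.39) and 6 (0.26); the remaining lags stay at or below 0.10.
The dominant spike at lag 2 indicates a seasonal period of 2.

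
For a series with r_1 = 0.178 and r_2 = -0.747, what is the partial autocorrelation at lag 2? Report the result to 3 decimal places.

-0.804

φ_{22} = (r_2 − r_1²) / (1 − r_1²)
r_1² = (0.178)² = 0.031684
Numerator = -0.747 − 0.0317 = -0.7787; denominator = 1 − 0.0317 = 0.9683
φ_{22} = -0.7787 / 0.9683 = -0.804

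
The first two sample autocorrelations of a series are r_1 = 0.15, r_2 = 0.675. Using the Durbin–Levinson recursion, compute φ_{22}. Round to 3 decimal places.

φ_{22} = (r_2 − r_1²) / (1 − r_1²)
r_1² = (0.15)² = 0.0225
Numerator = 0.675 − 0.0225 = 0.6525; denominator = 1 − 0.0225 = 0.9775
φ_{22} = 0.6525 / 0.9775 = 0.668

0.668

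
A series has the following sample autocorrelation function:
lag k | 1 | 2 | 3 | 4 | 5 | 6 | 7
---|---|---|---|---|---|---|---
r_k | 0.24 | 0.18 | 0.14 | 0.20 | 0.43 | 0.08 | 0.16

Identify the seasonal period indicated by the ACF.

5

The largest autocorrelation is r_5 = 0.43; the remaining lags stay at or below 0.24. The elevated value at lag 1 (0.24), dropping to 0.18 at lag 2, reflects decaying short-term dependence rather than seasonality.
The dominant spike at lag 5 indicates a seasonal period of 5.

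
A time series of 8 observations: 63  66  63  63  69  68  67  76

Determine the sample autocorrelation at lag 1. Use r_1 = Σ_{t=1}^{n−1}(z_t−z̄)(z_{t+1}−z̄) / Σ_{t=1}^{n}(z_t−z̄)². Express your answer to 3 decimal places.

Mean z̄ = (63 + 66 + 63 + 63 + 69 + 68 + 67 + 76)/8 = 66.8750
Deviations from mean: -3.8750, -0.8750, -3.8750, -3.8750, 2.1250, 1.1250, 0.1250, 9.1250
Numerator Σ_{t=1}^{7}(z_t−z̄)(z_{t+1}−z̄) = 17.2344
Denominator Σ(z_t−z̄)² = 134.8750
r_1 = 17.2344 / 134.8750 = 0.128

0.128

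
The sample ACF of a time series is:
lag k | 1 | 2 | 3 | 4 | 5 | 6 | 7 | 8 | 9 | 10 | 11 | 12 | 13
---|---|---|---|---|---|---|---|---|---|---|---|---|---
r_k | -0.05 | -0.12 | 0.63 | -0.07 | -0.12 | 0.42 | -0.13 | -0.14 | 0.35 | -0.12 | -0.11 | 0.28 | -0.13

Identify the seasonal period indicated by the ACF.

The largest autocorrelation is r_3 = 0.63, with weaker echoes at lags 6 (0.42), 9 (0.35) and 12 (0.28); the remaining lags stay at or below -0.05.
The dominant spike at lag 3 indicates a seasonal period of 3.

3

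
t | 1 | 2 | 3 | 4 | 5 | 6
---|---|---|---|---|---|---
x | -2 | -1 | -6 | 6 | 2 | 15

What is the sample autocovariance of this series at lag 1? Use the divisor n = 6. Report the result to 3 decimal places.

1.037

Mean x̄ = (-2 − 1 − 6 + 6 + 2 + 15)/6 = 2.3333
Σ_{t=1}^{5}(x_t−x̄)(x_{t+1}−x̄) = 6.2222
γ_1 = 6.2222 / 6 = 1.037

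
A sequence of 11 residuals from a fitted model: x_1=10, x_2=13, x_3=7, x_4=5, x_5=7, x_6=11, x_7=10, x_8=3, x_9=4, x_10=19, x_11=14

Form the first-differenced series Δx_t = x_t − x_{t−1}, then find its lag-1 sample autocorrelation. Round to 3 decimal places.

-0.186

First differences Δx: 3, -6, -2, 2, 4, -1, -7, 1, 15, -5
Mean of differences = 0.4000
Numerator Σ(Δx_t−Δx̄)(Δx_{t+1}−Δx̄) = -68.5600
Denominator Σ(Δx_t−Δx̄)² = 368.4000
r_1(Δx) = -68.5600 / 368.4000 = -0.186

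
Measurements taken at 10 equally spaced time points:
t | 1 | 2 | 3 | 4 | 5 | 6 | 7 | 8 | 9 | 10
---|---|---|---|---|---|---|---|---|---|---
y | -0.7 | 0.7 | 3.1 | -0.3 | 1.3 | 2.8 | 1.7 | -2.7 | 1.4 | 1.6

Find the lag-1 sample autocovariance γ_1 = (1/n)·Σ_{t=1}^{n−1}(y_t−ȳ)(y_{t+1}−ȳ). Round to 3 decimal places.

-0.528

Mean ȳ = (-0.7 + 0.7 + 3.1 − 0.3 + 1.3 + 2.8 + 1.7 − 2.7 + 1.4 + 1.6)/10 = 0.8900
Σ_{t=1}^{9}(y_t−ȳ)(y_{t+1}−ȳ) = -5.2821
γ_1 = -5.2821 / 10 = -0.528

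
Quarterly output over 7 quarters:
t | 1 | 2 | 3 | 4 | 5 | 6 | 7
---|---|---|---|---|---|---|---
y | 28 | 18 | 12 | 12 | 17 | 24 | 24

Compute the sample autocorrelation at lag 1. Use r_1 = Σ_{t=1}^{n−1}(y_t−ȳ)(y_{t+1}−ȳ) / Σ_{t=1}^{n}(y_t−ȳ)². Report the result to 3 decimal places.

Mean ȳ = (28 + 18 + 12 + 12 + 17 + 24 + 24)/7 = 19.2857
Deviations from mean: 8.7143, -1.2857, -7.2857, -7.2857, -2.2857, 4.7143, 4.7143
Σ(y_t−ȳ)(y_{t+1}−ȳ) = (-11.2041) + (9.3673) + (53.0816) + (16.6531) + (-10.7755) + (22.2245) = 79.3469
Denominator Σ(y_t−ȳ)² = 233.4286
r_1 = 79.3469 / 233.4286 = 0.340

0.340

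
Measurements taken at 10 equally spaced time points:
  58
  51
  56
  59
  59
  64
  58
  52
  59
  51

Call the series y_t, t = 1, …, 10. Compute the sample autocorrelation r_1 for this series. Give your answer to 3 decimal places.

-0.022

Mean ȳ = (58 + 51 + 56 + 59 + 59 + 64 + 58 + 52 + 59 + 51)/10 = 56.7000
Numerator Σ_{t=1}^{9}(y_t−ȳ)(y_{t+1}−ȳ) = -3.4900
Denominator Σ(y_t−ȳ)² = 160.1000
r_1 = -3.4900 / 160.1000 = -0.022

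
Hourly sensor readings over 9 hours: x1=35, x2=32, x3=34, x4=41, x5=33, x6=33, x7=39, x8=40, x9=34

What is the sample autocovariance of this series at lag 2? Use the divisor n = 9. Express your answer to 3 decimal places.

-6.025

Mean x̄ = (35 + 32 + 34 + 41 + 33 + 33 + 39 + 40 + 34)/9 = 35.6667
Σ_{t=1}^{7}(x_t−x̄)(x_{t+2}−x̄) = -54.2222
γ_2 = -54.2222 / 9 = -6.025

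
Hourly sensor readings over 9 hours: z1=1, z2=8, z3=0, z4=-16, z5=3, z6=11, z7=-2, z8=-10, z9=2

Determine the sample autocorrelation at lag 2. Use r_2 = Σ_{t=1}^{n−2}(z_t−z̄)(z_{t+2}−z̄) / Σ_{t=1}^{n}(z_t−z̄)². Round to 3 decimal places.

-0.763

Mean z̄ = (1 + 8 + 0 − 16 + 3 + 11 − 2 − 10 + 2)/9 = -0.3333
Numerator Σ_{t=1}^{7}(z_t−z̄)(z_{t+2}−z̄) = -425.5556
Denominator Σ(z_t−z̄)² = 558.0000
r_2 = -425.5556 / 558.0000 = -0.763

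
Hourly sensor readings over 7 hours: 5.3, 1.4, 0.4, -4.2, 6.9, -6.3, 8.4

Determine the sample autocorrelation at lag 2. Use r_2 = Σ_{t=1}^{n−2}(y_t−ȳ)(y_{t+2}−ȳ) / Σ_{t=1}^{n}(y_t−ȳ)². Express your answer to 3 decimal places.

Mean ȳ = (5.3 + 1.4 + 0.4 − 4.2 + 6.9 − 6.3 + 8.4)/7 = 1.7000
Deviations from mean: 3.6000, -0.3000, -1.3000, -5.9000, 5.2000, -8.0000, 6.7000
Numerator Σ_{t=1}^{5}(y_t−ȳ)(y_{t+2}−ȳ) = 72.3700
Denominator Σ(y_t−ȳ)² = 185.4800
r_2 = 72.3700 / 185.4800 = 0.390

0.390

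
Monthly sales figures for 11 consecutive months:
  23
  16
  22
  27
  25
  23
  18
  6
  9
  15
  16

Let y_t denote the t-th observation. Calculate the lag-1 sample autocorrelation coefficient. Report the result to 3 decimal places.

Mean ȳ = (23 + 16 + 22 + 27 + 25 + 23 + 18 + 6 + 9 + 15 + 16)/11 = 18.1818
Numerator Σ_{t=1}^{10}(y_t−ȳ)(y_{t+1}−ȳ) = 257.1488
Denominator Σ(y_t−ȳ)² = 437.6364
r_1 = 257.1488 / 437.6364 = 0.588

0.588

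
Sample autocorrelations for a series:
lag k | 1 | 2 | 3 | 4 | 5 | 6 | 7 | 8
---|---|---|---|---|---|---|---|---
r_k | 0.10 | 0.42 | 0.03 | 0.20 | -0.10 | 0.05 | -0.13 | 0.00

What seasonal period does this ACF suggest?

The largest autocorrelation is r_2 = 0.42, with a weaker echo at lag 4 (0.20); the remaining lags stay at or below 0.10.
The dominant spike at lag 2 indicates a seasonal period of 2.

2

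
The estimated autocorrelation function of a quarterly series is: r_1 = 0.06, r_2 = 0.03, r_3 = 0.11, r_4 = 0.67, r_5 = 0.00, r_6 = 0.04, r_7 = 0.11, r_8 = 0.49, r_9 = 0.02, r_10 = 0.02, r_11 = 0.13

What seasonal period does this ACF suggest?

The largest autocorrelation is r_4 = 0.67, with a weaker echo at lag 8 (0.49); the remaining lags stay at or below 0.13.
The dominant spike at lag 4 indicates a seasonal period of 4.

4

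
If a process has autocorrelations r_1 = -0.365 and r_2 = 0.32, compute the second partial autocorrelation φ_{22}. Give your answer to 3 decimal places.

0.215

φ_{22} = (r_2 − r_1²) / (1 − r_1²)
r_1² = (-0.365)² = 0.133225
Numerator = 0.32 − 0.1332 = 0.1868; denominator = 1 − 0.1332 = 0.8668
φ_{22} = 0.1868 / 0.8668 = 0.215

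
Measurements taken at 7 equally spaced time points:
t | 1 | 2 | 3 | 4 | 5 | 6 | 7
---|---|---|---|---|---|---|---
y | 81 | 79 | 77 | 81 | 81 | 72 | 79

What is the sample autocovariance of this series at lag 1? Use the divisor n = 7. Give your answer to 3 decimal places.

-2.332

Mean ȳ = (81 + 79 + 77 + 81 + 81 + 72 + 79)/7 = 78.5714
Deviations: 2.4286, 0.4286, -1.5714, 2.4286, 2.4286, -6.5714, 0.4286
Σ_{t=1}^{6}(y_t−ȳ)(y_{t+1}−ȳ) = -16.3265
γ_1 = -16.3265 / 7 = -2.332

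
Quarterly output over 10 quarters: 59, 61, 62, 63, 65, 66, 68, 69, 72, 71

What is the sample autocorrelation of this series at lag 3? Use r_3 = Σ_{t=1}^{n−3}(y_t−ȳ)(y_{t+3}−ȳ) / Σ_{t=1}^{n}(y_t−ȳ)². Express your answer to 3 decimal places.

Mean ȳ = (59 + 61 + 62 + 63 + 65 + 66 + 68 + 69 + 72 + 71)/10 = 65.6000
Σ(y_t−ȳ)(y_{t+3}−ȳ) = (17.1600) + (2.7600) + (-1.4400) + (-6.2400) + (-2.0400) + (2.5600) + (12.9600) = 25.7200
Denominator Σ(y_t−ȳ)² = 172.4000
r_3 = 25.7200 / 172.4000 = 0.149

0.149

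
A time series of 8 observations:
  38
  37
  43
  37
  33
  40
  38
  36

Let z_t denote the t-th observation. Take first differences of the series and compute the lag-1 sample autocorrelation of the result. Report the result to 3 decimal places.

-0.384

First differences Δz: -1, 6, -6, -4, 7, -2, -2
Mean of differences = -0.2857
Numerator Σ(Δz_t−Δz̄)(Δz_{t+1}−Δz̄) = -55.7959
Denominator Σ(Δz_t−Δz̄)² = 145.4286
r_1(Δz) = -55.7959 / 145.4286 = -0.384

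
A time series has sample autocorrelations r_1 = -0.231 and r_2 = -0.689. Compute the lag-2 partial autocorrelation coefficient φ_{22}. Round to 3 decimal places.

φ_{22} = (r_2 − r_1²) / (1 − r_1²)
r_1² = (-0.231)² = 0.053361
Numerator = -0.689 − 0.0534 = -0.7424; denominator = 1 − 0.0534 = 0.9466
φ_{22} = -0.7424 / 0.9466 = -0.784

-0.784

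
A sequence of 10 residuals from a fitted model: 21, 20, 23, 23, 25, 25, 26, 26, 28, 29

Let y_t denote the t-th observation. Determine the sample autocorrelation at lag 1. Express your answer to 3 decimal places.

Mean ȳ = (21 + 20 + 23 + 23 + 25 + 25 + 26 + 26 + 28 + 29)/10 = 24.6000
Numerator Σ_{t=1}^{9}(y_t−ȳ)(y_{t+1}−ȳ) = 48.2400
Denominator Σ(y_t−ȳ)² = 74.4000
r_1 = 48.2400 / 74.4000 = 0.648

0.648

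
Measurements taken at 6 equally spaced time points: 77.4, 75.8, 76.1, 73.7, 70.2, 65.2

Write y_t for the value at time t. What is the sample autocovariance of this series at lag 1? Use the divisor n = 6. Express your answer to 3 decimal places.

7.132

Mean ȳ = (77.4 + 75.8 + 76.1 + 73.7 + 70.2 + 65.2)/6 = 73.0667
Deviations: 4.3333, 2.7333, 3.0333, 0.6333, -2.8667, -7.8667
Σ_{t=1}^{5}(y_t−ȳ)(y_{t+1}−ȳ) = 42.7922
γ_1 = 42.7922 / 6 = 7.132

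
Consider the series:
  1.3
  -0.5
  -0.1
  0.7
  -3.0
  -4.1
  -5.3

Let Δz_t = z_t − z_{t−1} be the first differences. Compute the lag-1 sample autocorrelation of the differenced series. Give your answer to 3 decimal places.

-0.239

First differences Δz: -1.8, 0.4, 0.8, -3.7, -1.1, -1.2
Mean of differences = -1.1000
Numerator Σ(Δz_t−Δz̄)(Δz_{t+1}−Δz̄) = -3.1400
Denominator Σ(Δz_t−Δz̄)² = 13.1200
r_1(Δz) = -3.1400 / 13.1200 = -0.239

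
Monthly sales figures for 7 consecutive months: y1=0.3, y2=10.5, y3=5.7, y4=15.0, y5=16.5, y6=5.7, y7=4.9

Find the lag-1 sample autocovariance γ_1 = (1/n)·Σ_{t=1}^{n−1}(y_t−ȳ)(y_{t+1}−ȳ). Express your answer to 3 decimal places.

Mean ȳ = (0.3 + 10.5 + 5.7 + 15.0 + 16.5 + 5.7 + 4.9)/7 = 8.3714
Σ_{t=1}^{6}(y_t−ȳ)(y_{t+1}−ȳ) = 0.8649
γ_1 = 0.8649 / 7 = 0.124

0.124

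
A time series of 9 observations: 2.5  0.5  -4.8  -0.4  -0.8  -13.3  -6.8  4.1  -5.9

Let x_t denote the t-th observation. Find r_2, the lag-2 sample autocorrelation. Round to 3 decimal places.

-0.421

Mean x̄ = (2.5 + 0.5 − 4.8 − 0.4 − 0.8 − 13.3 − 6.8 + 4.1 − 5.9)/9 = -2.7667
Σ(x_t−x̄)(x_{t+2}−x̄) = (-10.7089) + (7.7311) + (-3.9989) + (-24.9289) + (-7.9322) + (-72.3289) + (12.6378) = -99.5289
Denominator Σ(x_t−x̄)² = 236.2000
r_2 = -99.5289 / 236.2000 = -0.421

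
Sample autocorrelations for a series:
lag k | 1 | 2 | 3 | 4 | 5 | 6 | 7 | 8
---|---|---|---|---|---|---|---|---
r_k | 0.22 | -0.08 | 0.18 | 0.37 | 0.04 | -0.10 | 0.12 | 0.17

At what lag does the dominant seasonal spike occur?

4

The largest autocorrelation is r_4 = 0.37; the remaining lags stay at or below 0.22.
The dominant spike at lag 4 indicates a seasonal period of 4.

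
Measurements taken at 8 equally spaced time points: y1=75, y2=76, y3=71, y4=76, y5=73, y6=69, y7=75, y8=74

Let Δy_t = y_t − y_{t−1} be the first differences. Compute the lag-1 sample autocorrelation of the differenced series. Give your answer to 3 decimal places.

-0.560

First differences Δy: 1, -5, 5, -3, -4, 6, -1
Mean of differences = -0.1429
Numerator Σ(Δy_t−Δȳ)(Δy_{t+1}−Δȳ) = -63.1633
Denominator Σ(Δy_t−Δȳ)² = 112.8571
r_1(Δy) = -63.1633 / 112.8571 = -0.560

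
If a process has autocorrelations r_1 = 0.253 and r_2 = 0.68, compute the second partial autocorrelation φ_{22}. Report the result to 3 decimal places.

φ_{22} = (r_2 − r_1²) / (1 − r_1²)
r_1² = (0.253)² = 0.064009
Numerator = 0.68 − 0.0640 = 0.6160; denominator = 1 − 0.0640 = 0.9360
φ_{22} = 0.6160 / 0.9360 = 0.658

0.658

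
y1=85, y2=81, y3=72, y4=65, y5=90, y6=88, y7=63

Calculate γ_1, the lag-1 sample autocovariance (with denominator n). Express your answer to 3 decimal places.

Mean ȳ = (85 + 81 + 72 + 65 + 90 + 88 + 63)/7 = 77.7143
Σ_{t=1}^{6}(y_t−ȳ)(y_{t+1}−ȳ) = -103.3673
γ_1 = -103.3673 / 7 = -14.767

-14.767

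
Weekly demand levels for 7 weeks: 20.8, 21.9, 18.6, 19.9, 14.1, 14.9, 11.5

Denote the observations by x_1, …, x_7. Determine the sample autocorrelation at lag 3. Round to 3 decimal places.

Mean x̄ = (20.8 + 21.9 + 18.6 + 19.9 + 14.1 + 14.9 + 11.5)/7 = 17.3857
Deviations from mean: 3.4143, 4.5143, 1.2143, 2.5143, -3.2857, -2.4857, -5.8857
Numerator Σ_{t=1}^{4}(x_t−x̄)(x_{t+3}−x̄) = -24.0649
Denominator Σ(x_t−x̄)² = 91.4486
r_3 = -24.0649 / 91.4486 = -0.263

-0.263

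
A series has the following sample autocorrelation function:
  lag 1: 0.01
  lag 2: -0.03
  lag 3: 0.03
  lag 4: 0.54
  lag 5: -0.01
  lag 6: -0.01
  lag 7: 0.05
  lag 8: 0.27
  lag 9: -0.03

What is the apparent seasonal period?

4

The largest autocorrelation is r_4 = 0.54, with a weaker echo at lag 8 (0.27); the remaining lags stay at or below 0.05.
The dominant spike at lag 4 indicates a seasonal period of 4.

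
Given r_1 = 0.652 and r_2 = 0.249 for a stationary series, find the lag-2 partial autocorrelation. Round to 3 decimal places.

φ_{22} = (r_2 − r_1²) / (1 − r_1²)
r_1² = (0.652)² = 0.425104
Numerator = 0.249 − 0.4251 = -0.1761; denominator = 1 − 0.4251 = 0.5749
φ_{22} = -0.1761 / 0.5749 = -0.306

-0.306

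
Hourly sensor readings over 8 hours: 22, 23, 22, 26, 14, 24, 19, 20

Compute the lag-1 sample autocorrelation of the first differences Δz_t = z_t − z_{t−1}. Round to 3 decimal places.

-0.798

First differences Δz: 1, -1, 4, -12, 10, -5, 1
Mean of differences = -0.2857
Numerator Σ(Δz_t−Δz̄)(Δz_{t+1}−Δz̄) = -229.2245
Denominator Σ(Δz_t−Δz̄)² = 287.4286
r_1(Δz) = -229.2245 / 287.4286 = -0.798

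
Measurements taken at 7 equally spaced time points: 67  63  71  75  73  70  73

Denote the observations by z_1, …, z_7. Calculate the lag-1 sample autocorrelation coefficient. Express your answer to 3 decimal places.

Mean z̄ = (67 + 63 + 71 + 75 + 73 + 70 + 73)/7 = 70.2857
Deviations from mean: -3.2857, -7.2857, 0.7143, 4.7143, 2.7143, -0.2857, 2.7143
Σ(z_t−z̄)(z_{t+1}−z̄) = (23.9388) + (-5.2041) + (3.3673) + (12.7959) + (-0.7755) + (-0.7755) = 33.3469
Denominator Σ(z_t−z̄)² = 101.4286
r_1 = 33.3469 / 101.4286 = 0.329

0.329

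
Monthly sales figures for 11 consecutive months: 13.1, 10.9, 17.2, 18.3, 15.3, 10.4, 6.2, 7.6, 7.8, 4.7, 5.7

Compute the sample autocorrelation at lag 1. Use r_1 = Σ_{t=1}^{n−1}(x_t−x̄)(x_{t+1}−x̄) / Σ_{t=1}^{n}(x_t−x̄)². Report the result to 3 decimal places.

Mean x̄ = (13.1 + 10.9 + 17.2 + 18.3 + 15.3 + 10.4 + 6.2 + 7.6 + 7.8 + 4.7 + 5.7)/11 = 10.6545
Numerator Σ_{t=1}^{10}(x_t−x̄)(x_{t+1}−x̄) = 156.5434
Denominator Σ(x_t−x̄)² = 226.3073
r_1 = 156.5434 / 226.3073 = 0.692

0.692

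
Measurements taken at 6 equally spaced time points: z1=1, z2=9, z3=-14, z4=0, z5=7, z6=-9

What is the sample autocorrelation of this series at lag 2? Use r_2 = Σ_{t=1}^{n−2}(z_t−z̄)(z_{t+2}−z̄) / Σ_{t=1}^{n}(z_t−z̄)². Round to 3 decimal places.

Mean z̄ = (1 + 9 − 14 + 0 + 7 − 9)/6 = -1.0000
Deviations from mean: 2.0000, 10.0000, -13.0000, 1.0000, 8.0000, -8.0000
Σ(z_t−z̄)(z_{t+2}−z̄) = (-26.0000) + (10.0000) + (-104.0000) + (-8.0000) = -128.0000
Denominator Σ(z_t−z̄)² = 402.0000
r_2 = -128.0000 / 402.0000 = -0.318

-0.318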